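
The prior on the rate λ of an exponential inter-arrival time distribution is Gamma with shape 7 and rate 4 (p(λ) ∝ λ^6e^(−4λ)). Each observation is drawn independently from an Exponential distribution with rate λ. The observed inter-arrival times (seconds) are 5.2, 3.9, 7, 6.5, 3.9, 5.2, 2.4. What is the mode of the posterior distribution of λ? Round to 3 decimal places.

The Exponential(rate=λ) likelihood is ∝ λ^n e^(−λΣtᵢ). Here n = 7 and Σtᵢ = 5.2 + 3.9 + 7 + 6.5 + 3.9 + 5.2 + 2.4 = 34.1.
Posterior ∝ λ^6e^(−4λ) · λ^7e^(−34.1λ) = λ^13e^(−38.1λ), i.e. Gamma(14, 38.1).
Mode = (a−1)/b = 13/38.1 ≈ 0.341.

λ̂_MAP = 0.341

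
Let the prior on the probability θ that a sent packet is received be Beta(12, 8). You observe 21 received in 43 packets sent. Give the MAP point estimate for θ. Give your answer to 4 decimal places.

Prior: Beta(12, 8).
Data: 21 successes in 43 trials. The binomial likelihood contributes θ^21(1−θ)^22, so the posterior is Beta(12+21, 8+22) = Beta(33, 30).
For Beta(a, b) with a, b > 1 the mode is (a−1)/(a+b−2) = 32/61 ≈ 0.5246.

θ̂_MAP = 0.5246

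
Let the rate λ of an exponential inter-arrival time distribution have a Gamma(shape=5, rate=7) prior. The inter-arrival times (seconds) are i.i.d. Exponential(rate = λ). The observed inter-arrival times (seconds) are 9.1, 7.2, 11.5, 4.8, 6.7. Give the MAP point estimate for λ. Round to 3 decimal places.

λ̂_MAP = 0.194

The Exponential(rate=λ) likelihood is ∝ λ^n e^(−λΣtᵢ). Here n = 5 and Σtᵢ = 9.1 + 7.2 + 11.5 + 4.8 + 6.7 = 39.3.
Posterior ∝ λ^4e^(−7λ) · λ^5e^(−39.3λ) = λ^9e^(−46.3λ), i.e. Gamma(10, 46.3).
Mode = (a−1)/b = 9/46.3 ≈ 0.194.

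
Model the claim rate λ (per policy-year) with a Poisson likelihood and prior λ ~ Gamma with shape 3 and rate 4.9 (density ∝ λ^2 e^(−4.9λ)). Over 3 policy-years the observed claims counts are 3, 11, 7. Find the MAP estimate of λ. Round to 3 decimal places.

λ̂_MAP = 2.911

Σxᵢ = 3+11+7 = 21, with n = 3.
Posterior ∝ λ^2e^(−4.9λ) · λ^21e^(−3λ) = λ^23e^(−7.9λ), i.e. Gamma(shape=24, rate=7.9).
The mode of a Gamma(a, b) with a ≥ 1 (shape–rate) is (a−1)/b = 23/7.9 ≈ 2.911.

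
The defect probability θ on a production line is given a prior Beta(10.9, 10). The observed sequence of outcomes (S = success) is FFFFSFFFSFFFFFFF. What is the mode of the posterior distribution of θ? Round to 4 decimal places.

θ̂_MAP = 0.3410

Prior: Beta(10.9, 10).
Data: 2 successes in 16 trials (from the sequence). The binomial likelihood contributes θ^2(1−θ)^14, so the posterior is Beta(10.9+2, 10+14) = Beta(12.9, 24).
For Beta(a, b) with a, b > 1 the mode is (a−1)/(a+b−2) = 11.9/34.9 ≈ 0.3410.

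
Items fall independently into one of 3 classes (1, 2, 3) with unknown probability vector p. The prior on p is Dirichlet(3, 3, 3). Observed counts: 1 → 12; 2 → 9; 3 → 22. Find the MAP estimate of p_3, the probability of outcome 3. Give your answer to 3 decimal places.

MAP estimate: 0.490

The posterior is Dirichlet(αᵢ + nᵢ) = Dirichlet(15, 12, 25).
For a Dirichlet(a₁,…,a_K) with all aᵢ > 1, the mode has j-th component (aⱼ − 1)/(Σaᵢ − K).
Here Σaᵢ = 52 and K = 3, so p_3 = (25 − 1)/(52 − 3) = 24/49 ≈ 0.490.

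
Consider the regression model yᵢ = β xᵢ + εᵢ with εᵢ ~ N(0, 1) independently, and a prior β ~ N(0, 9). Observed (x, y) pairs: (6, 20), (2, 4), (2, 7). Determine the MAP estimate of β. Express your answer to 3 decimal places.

β̂_MAP = 3.219

log p(β | y) = −Σ(yᵢ − βxᵢ)²/(2·1) − β²/(2·9) + const.
Setting the derivative to zero: Σxᵢ(yᵢ − βxᵢ)/1 − β/9 = 0, so β = Σxᵢyᵢ / (Σxᵢ² + σ²/τ²).
Σxᵢyᵢ = 6·20 + 2·4 + 2·7 = 142; Σxᵢ² = 44; σ²/τ² = 1/9.
β̂_MAP = 142 / (44 + 1/9) = 142/(397/9) = 1278/397 ≈ 3.219.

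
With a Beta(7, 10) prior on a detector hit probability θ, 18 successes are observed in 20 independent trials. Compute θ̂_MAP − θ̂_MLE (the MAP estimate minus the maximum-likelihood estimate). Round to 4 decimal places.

MAP − MLE = -0.2143

Posterior is Beta(25, 12); MAP = (25−1)/(37−2) = 24/35 ≈ 0.68571.
MLE ignores the prior: θ̂_MLE = k/n = 18/20 ≈ 0.90000.
Difference = 24/35 − 18/20 = -3/14 ≈ -0.2143.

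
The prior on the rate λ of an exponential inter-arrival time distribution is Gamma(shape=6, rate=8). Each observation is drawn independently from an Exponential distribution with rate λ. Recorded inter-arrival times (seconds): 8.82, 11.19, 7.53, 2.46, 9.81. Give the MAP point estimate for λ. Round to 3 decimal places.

The Exponential(rate=λ) likelihood is ∝ λ^n e^(−λΣtᵢ). Here n = 5 and Σtᵢ = 8.82 + 11.19 + 7.53 + 2.46 + 9.81 = 39.81.
Posterior ∝ λ^5e^(−8λ) · λ^5e^(−39.81λ) = λ^10e^(−47.81λ), i.e. Gamma(11, 47.81).
Mode = (a−1)/b = 10/47.81 ≈ 0.209.

λ̂_MAP = 0.209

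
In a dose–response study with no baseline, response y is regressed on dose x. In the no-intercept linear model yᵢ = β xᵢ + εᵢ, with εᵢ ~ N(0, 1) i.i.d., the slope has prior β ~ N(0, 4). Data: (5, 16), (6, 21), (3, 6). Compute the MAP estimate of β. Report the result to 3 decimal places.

log p(β | y) = −Σ(yᵢ − βxᵢ)²/(2·1) − β²/(2·4) + const.
Setting the derivative to zero: Σxᵢ(yᵢ − βxᵢ)/1 − β/4 = 0, so β = Σxᵢyᵢ / (Σxᵢ² + σ²/τ²).
Σxᵢyᵢ = 5·16 + 6·21 + 3·6 = 224; Σxᵢ² = 70; σ²/τ² = 0.25.
β̂_MAP = 224 / (70 + 0.25) = 224/70.25 ≈ 3.189.

β̂_MAP = 3.189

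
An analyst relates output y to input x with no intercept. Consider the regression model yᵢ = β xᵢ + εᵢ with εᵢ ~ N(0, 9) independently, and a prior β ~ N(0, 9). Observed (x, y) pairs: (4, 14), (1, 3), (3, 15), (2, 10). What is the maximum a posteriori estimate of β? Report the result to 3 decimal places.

log p(β | y) = −Σ(yᵢ − βxᵢ)²/(2·9) − β²/(2·9) + const.
Setting the derivative to zero: Σxᵢ(yᵢ − βxᵢ)/9 − β/9 = 0, so β = Σxᵢyᵢ / (Σxᵢ² + σ²/τ²).
Σxᵢyᵢ = 4·14 + 1·3 + 3·15 + 2·10 = 124; Σxᵢ² = 30; σ²/τ² = 1.
β̂_MAP = 124 / (30 + 1) = 124/31 ≈ 4.000.

β̂_MAP = 4.000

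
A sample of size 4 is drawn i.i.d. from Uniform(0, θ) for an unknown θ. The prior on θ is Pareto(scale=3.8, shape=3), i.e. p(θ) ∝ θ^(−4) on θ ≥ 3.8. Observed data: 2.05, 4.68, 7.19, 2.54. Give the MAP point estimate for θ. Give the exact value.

θ̂_MAP = 7.19

The Uniform(0, θ) likelihood is θ^(−n) for θ ≥ max(xᵢ), zero otherwise. Here max(xᵢ) = 7.19.
Posterior ∝ θ^(−4) · θ^(−4) = θ^(−8) on θ ≥ max(3.8, 7.19) = 7.19.
This density is strictly decreasing in θ, so the posterior mode lies at the lower boundary of the support.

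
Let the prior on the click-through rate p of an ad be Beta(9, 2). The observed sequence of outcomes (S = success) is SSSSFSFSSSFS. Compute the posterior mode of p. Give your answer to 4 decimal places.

p̂_MAP = 0.8095

Prior: Beta(9, 2).
Data: 9 successes in 12 trials (from the sequence). The binomial likelihood contributes p^9(1−p)^3, so the posterior is Beta(9+9, 2+3) = Beta(18, 5).
For Beta(a, b) with a, b > 1 the mode is (a−1)/(a+b−2) = 17/21 ≈ 0.8095.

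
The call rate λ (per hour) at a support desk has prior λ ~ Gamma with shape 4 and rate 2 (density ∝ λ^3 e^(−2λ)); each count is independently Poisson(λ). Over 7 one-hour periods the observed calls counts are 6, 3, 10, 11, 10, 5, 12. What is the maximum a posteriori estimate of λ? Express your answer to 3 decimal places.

Σxᵢ = 6+3+10+11+10+5+12 = 57, with n = 7.
Posterior ∝ λ^3e^(−2λ) · λ^57e^(−7λ) = λ^60e^(−9λ), i.e. Gamma(shape=61, rate=9).
The mode of a Gamma(a, b) with a ≥ 1 (shape–rate) is (a−1)/b = 60/9 ≈ 6.667.

λ̂_MAP = 6.667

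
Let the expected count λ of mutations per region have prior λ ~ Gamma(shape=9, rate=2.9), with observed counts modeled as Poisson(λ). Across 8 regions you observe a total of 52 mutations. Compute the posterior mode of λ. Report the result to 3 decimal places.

Σxᵢ = 52, n = 8.
Posterior ∝ λ^8e^(−2.9λ) · λ^52e^(−8λ) = λ^60e^(−10.9λ), i.e. Gamma(shape=61, rate=10.9).
The mode of a Gamma(a, b) with a ≥ 1 (shape–rate) is (a−1)/b = 60/10.9 ≈ 5.505.

λ̂_MAP = 5.505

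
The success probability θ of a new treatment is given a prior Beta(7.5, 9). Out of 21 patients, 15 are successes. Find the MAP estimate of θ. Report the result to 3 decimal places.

Prior: Beta(7.5, 9).
Data: 15 successes in 21 trials. The binomial likelihood contributes θ^15(1−θ)^6, so the posterior is Beta(7.5+15, 9+6) = Beta(22.5, 15).
For Beta(a, b) with a, b > 1 the mode is (a−1)/(a+b−2) = 21.5/35.5 ≈ 0.606.

θ̂_MAP = 0.606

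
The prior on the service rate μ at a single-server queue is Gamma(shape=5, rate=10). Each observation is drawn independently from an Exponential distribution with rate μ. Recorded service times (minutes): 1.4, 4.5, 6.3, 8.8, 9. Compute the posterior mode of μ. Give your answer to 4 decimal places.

μ̂_MAP = 0.2250

The Exponential(rate=μ) likelihood is ∝ μ^n e^(−μΣtᵢ). Here n = 5 and Σtᵢ = 1.4 + 4.5 + 6.3 + 8.8 + 9 = 30.
Posterior ∝ μ^4e^(−10μ) · μ^5e^(−30μ) = μ^9e^(−40μ), i.e. Gamma(10, 40).
Mode = (a−1)/b = 9/40 ≈ 0.2250.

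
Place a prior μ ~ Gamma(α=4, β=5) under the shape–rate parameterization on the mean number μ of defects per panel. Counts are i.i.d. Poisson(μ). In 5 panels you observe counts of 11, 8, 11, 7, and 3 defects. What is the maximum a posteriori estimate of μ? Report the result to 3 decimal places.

Σxᵢ = 11+8+11+7+3 = 40, with n = 5.
Posterior ∝ μ^3e^(−5μ) · μ^40e^(−5μ) = μ^43e^(−10μ), i.e. Gamma(shape=44, rate=10).
The mode of a Gamma(a, b) with a ≥ 1 (shape–rate) is (a−1)/b = 43/10 ≈ 4.300.

μ̂_MAP = 4.300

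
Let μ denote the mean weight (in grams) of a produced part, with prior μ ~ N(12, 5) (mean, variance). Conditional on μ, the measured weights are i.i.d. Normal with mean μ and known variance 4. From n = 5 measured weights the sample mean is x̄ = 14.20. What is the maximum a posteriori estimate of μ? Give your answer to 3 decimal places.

μ̂_MAP = 13.897

n = 5, x̄ = 14.20.
For a Normal prior and Normal likelihood with known variance, the posterior is Normal; its mode equals its mean, the precision-weighted average.
Prior precision 1/σ₀² = 1/5 = 0.2; data precision n/σ² = 5/4 = 1.25.
μ̂ = (0.2·12 + 1.25·14.2) / (0.2 + 1.25) = 20.15/1.45 = 403/29 ≈ 13.897.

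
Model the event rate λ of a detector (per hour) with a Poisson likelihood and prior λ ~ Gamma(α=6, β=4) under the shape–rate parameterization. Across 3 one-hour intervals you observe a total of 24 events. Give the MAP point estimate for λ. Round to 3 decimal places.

λ̂_MAP = 4.143

Σxᵢ = 24, n = 3.
Posterior ∝ λ^5e^(−4λ) · λ^24e^(−3λ) = λ^29e^(−7λ), i.e. Gamma(shape=30, rate=7).
The mode of a Gamma(a, b) with a ≥ 1 (shape–rate) is (a−1)/b = 29/7 ≈ 4.143.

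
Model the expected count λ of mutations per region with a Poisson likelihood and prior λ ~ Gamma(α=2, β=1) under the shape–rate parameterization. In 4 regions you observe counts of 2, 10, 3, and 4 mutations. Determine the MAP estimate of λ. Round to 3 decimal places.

λ̂_MAP = 4.000

Σxᵢ = 2+10+3+4 = 19, with n = 4.
Posterior ∝ λe^(−1λ) · λ^19e^(−4λ) = λ^20e^(−5λ), i.e. Gamma(shape=21, rate=5).
The mode of a Gamma(a, b) with a ≥ 1 (shape–rate) is (a−1)/b = 20/5 ≈ 4.000.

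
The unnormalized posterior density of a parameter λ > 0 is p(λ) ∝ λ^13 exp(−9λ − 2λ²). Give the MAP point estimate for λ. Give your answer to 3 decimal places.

λ̂_MAP = 1.000

ℓ'(λ) = 13/λ − 9 − 4λ. Setting this to zero and multiplying by λ: 4λ² + 9λ − 13 = 0.
λ = (−9 + √(9² + 4·4·13)) / (2·4) = (−9 + √289) / 8 = (−9 + 17)/8 = 1.
ℓ''(λ) = −13/λ² − 4 < 0, confirming a maximum.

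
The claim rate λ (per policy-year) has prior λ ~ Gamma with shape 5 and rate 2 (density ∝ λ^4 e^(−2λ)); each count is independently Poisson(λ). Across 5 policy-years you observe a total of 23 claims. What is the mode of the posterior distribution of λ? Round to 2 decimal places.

λ̂_MAP = 3.86

Σxᵢ = 23, n = 5.
Posterior ∝ λ^4e^(−2λ) · λ^23e^(−5λ) = λ^27e^(−7λ), i.e. Gamma(shape=28, rate=7).
The mode of a Gamma(a, b) with a ≥ 1 (shape–rate) is (a−1)/b = 27/7 ≈ 3.86.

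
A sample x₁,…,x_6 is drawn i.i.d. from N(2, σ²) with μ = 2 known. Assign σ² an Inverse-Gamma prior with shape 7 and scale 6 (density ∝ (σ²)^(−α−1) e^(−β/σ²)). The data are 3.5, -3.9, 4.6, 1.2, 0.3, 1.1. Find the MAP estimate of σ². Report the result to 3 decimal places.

Sum of squared deviations about the known mean: SS = (3.5−2)² + (-3.9−2)² + (4.6−2)² + (1.2−2)² + (0.3−2)² + (1.1−2)² = 48.16.
The Normal likelihood contributes (σ²)^(−n/2) exp(−SS/(2σ²)), so the posterior is Inverse-Gamma(α + n/2, β + SS/2) = Inverse-Gamma(10, 30.08).
The mode of Inverse-Gamma(a, b) is b/(a+1) = 30.08/11 ≈ 2.735.

σ̂²_MAP = 2.735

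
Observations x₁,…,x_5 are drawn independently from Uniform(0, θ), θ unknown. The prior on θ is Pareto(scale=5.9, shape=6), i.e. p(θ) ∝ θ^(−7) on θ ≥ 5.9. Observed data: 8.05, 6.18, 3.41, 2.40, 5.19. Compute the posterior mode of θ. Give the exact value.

θ̂_MAP = 8.05

The Uniform(0, θ) likelihood is θ^(−n) for θ ≥ max(xᵢ), zero otherwise. Here max(xᵢ) = 8.05.
Posterior ∝ θ^(−7) · θ^(−5) = θ^(−12) on θ ≥ max(5.9, 8.05) = 8.05.
This density is strictly decreasing in θ, so the posterior mode lies at the lower boundary of the support.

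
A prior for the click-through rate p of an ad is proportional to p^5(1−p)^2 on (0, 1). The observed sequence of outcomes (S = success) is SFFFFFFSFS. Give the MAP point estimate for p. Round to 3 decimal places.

The prior density ∝ p^5(1−p)^2 is the kernel of Beta(6, 3).
Data: 3 successes in 10 trials (from the sequence). The binomial likelihood contributes p^3(1−p)^7, so the posterior is Beta(6+3, 3+7) = Beta(9, 10).
For Beta(a, b) with a, b > 1 the mode is (a−1)/(a+b−2) = 8/17 ≈ 0.471.

p̂_MAP = 0.471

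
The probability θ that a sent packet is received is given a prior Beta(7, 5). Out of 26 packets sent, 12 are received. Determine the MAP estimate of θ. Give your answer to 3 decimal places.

Prior: Beta(7, 5).
Data: 12 successes in 26 trials. The binomial likelihood contributes θ^12(1−θ)^14, so the posterior is Beta(7+12, 5+14) = Beta(19, 19).
For Beta(a, b) with a, b > 1 the mode is (a−1)/(a+b−2) = 18/36 ≈ 0.500.

θ̂_MAP = 0.500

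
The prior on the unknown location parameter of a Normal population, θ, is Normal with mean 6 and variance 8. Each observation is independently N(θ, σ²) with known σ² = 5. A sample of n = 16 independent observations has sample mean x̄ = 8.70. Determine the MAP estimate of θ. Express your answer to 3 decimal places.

θ̂_MAP = 8.598

n = 16, x̄ = 8.70.
For a Normal prior and Normal likelihood with known variance, the posterior is Normal; its mode equals its mean, the precision-weighted average.
Prior precision 1/σ₀² = 1/8 = 0.125; data precision n/σ² = 16/5 = 3.2.
θ̂ = (0.125·6 + 3.2·8.7) / (0.125 + 3.2) = 28.59/3.325 = 5718/665 ≈ 8.598.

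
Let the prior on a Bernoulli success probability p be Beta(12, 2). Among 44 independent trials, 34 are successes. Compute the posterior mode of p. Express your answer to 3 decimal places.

p̂_MAP = 0.804

Prior: Beta(12, 2).
Data: 34 successes in 44 trials. The binomial likelihood contributes p^34(1−p)^10, so the posterior is Beta(12+34, 2+10) = Beta(46, 12).
For Beta(a, b) with a, b > 1 the mode is (a−1)/(a+b−2) = 45/56 ≈ 0.804.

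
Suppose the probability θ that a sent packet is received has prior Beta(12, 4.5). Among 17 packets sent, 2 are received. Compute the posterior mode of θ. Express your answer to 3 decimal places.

Prior: Beta(12, 4.5).
Data: 2 successes in 17 trials. The binomial likelihood contributes θ^2(1−θ)^15, so the posterior is Beta(12+2, 4.5+15) = Beta(14, 19.5).
For Beta(a, b) with a, b > 1 the mode is (a−1)/(a+b−2) = 13/31.5 ≈ 0.413.

θ̂_MAP = 0.413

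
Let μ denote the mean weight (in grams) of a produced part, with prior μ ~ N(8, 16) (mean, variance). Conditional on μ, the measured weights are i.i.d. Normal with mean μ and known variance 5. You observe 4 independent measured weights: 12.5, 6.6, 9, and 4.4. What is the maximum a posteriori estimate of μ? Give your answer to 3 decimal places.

μ̂_MAP = 8.116

n = 4; x̄ = (12.5 + 6.6 + 9 + 4.4)/4 = 32.5/4 = 8.125.
For a Normal prior and Normal likelihood with known variance, the posterior is Normal; its mode equals its mean, the precision-weighted average.
Prior precision 1/σ₀² = 1/16 = 0.0625; data precision n/σ² = 4/5 = 0.8.
μ̂ = (0.0625·8 + 0.8·8.125) / (0.0625 + 0.8) = 7/0.8625 = 560/69 ≈ 8.116.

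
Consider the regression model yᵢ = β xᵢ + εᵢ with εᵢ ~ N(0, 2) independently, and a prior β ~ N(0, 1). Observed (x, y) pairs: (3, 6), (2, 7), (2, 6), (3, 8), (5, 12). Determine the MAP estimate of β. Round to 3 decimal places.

log p(β | y) = −Σ(yᵢ − βxᵢ)²/(2·2) − β²/(2·1) + const.
Setting the derivative to zero: Σxᵢ(yᵢ − βxᵢ)/2 − β/1 = 0, so β = Σxᵢyᵢ / (Σxᵢ² + σ²/τ²).
Σxᵢyᵢ = 3·6 + 2·7 + 2·6 + 3·8 + 5·12 = 128; Σxᵢ² = 51; σ²/τ² = 2.
β̂_MAP = 128 / (51 + 2) = 128/53 ≈ 2.415.

β̂_MAP = 2.415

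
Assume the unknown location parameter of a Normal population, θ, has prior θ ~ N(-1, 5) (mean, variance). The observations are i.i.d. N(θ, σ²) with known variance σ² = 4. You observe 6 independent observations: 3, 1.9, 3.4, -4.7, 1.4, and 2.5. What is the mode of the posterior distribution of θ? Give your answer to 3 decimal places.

n = 6; x̄ = (3 + 1.9 + 3.4 + (-4.7) + 1.4 + 2.5)/6 = 7.5/6 = 1.25.
For a Normal prior and Normal likelihood with known variance, the posterior is Normal; its mode equals its mean, the precision-weighted average.
Prior precision 1/σ₀² = 1/5 = 0.2; data precision n/σ² = 6/4 = 1.5.
θ̂ = (0.2·(-1) + 1.5·1.25) / (0.2 + 1.5) = 1.675/1.7 = 67/68 ≈ 0.985.

θ̂_MAP = 0.985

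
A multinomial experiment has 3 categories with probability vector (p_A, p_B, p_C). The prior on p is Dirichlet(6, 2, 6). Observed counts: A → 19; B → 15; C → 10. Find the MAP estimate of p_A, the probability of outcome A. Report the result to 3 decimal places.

MAP estimate of p_A = 0.436

The posterior is Dirichlet(αᵢ + nᵢ) = Dirichlet(25, 17, 16).
For a Dirichlet(a₁,…,a_K) with all aᵢ > 1, the mode has j-th component (aⱼ − 1)/(Σaᵢ − K).
Here Σaᵢ = 58 and K = 3, so p_A = (25 − 1)/(58 − 3) = 24/55 ≈ 0.436.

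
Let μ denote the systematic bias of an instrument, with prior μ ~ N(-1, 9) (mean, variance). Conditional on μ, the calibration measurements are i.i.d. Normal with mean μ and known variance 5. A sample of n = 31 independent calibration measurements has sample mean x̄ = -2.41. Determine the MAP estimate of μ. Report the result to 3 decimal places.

μ̂_MAP = -2.385

n = 31, x̄ = -2.41.
For a Normal prior and Normal likelihood with known variance, the posterior is Normal; its mode equals its mean, the precision-weighted average.
Prior precision 1/σ₀² = 1/9; data precision n/σ² = 31/5 = 6.2.
μ̂ = ((1/9)·(-1) + 6.2·(-2.41)) / (1/9 + 6.2) = (-67739/4500)/(284/45) = -67739/28400 ≈ -2.385.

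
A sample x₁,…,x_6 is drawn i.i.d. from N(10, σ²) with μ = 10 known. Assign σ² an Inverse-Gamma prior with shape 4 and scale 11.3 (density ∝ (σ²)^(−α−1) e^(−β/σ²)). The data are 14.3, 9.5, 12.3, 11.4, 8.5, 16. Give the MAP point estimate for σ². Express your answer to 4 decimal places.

σ̂²_MAP = 5.4275

Sum of squared deviations about the known mean: SS = (14.3−10)² + (9.5−10)² + (12.3−10)² + (11.4−10)² + (8.5−10)² + (16−10)² = 64.24.
The Normal likelihood contributes (σ²)^(−n/2) exp(−SS/(2σ²)), so the posterior is Inverse-Gamma(α + n/2, β + SS/2) = Inverse-Gamma(7, 43.42).
The mode of Inverse-Gamma(a, b) is b/(a+1) = 43.42/8 ≈ 5.4275.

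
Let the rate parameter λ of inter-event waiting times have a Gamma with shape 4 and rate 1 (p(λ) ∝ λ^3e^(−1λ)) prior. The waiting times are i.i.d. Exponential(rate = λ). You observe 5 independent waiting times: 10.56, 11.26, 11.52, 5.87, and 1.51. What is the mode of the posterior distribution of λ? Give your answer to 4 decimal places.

λ̂_MAP = 0.1918

The Exponential(rate=λ) likelihood is ∝ λ^n e^(−λΣtᵢ). Here n = 5 and Σtᵢ = 10.56 + 11.26 + 11.52 + 5.87 + 1.51 = 40.72.
Posterior ∝ λ^3e^(−1λ) · λ^5e^(−40.72λ) = λ^8e^(−41.72λ), i.e. Gamma(9, 41.72).
Mode = (a−1)/b = 8/41.72 ≈ 0.1918.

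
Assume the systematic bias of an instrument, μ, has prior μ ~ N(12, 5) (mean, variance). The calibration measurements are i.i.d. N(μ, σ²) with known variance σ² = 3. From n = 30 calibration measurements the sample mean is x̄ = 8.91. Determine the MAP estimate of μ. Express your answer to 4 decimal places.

μ̂_MAP = 8.9706

n = 30, x̄ = 8.91.
For a Normal prior and Normal likelihood with known variance, the posterior is Normal; its mode equals its mean, the precision-weighted average.
Prior precision 1/σ₀² = 1/5 = 0.2; data precision n/σ² = 30/3 = 10.
μ̂ = (0.2·12 + 10·8.91) / (0.2 + 10) = 91.5/10.2 = 305/34 ≈ 8.9706.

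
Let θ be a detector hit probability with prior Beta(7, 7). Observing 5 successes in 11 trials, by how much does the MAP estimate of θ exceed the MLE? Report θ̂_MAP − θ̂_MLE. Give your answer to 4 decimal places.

Posterior is Beta(12, 13); MAP = (12−1)/(25−2) = 11/23 ≈ 0.47826.
MLE ignores the prior: θ̂_MLE = k/n = 5/11 ≈ 0.45455.
Difference = 11/23 − 5/11 = 6/253 ≈ 0.0237.

MAP − MLE = 0.0237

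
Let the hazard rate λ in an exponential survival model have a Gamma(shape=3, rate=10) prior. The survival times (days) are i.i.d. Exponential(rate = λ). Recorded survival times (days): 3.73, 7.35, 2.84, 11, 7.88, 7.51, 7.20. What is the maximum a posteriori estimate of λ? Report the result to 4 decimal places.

λ̂_MAP = 0.1565

The Exponential(rate=λ) likelihood is ∝ λ^n e^(−λΣtᵢ). Here n = 7 and Σtᵢ = 3.73 + 7.35 + 2.84 + 11 + 7.88 + 7.51 + 7.20 = 47.51.
Posterior ∝ λ^2e^(−10λ) · λ^7e^(−47.51λ) = λ^9e^(−57.51λ), i.e. Gamma(10, 57.51).
Mode = (a−1)/b = 9/57.51 ≈ 0.1565.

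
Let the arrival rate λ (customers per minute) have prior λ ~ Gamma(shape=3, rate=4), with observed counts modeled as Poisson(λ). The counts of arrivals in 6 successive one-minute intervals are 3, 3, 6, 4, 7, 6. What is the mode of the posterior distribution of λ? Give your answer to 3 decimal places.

λ̂_MAP = 3.100

Σxᵢ = 3+3+6+4+7+6 = 29, with n = 6.
Posterior ∝ λ^2e^(−4λ) · λ^29e^(−6λ) = λ^31e^(−10λ), i.e. Gamma(shape=32, rate=10).
The mode of a Gamma(a, b) with a ≥ 1 (shape–rate) is (a−1)/b = 31/10 ≈ 3.100.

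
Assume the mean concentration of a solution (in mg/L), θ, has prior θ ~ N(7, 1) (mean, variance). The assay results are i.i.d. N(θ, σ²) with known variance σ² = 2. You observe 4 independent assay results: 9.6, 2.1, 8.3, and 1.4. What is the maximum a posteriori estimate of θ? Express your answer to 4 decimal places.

θ̂_MAP = 5.9000

n = 4; x̄ = (9.6 + 2.1 + 8.3 + 1.4)/4 = 21.4/4 = 5.35.
For a Normal prior and Normal likelihood with known variance, the posterior is Normal; its mode equals its mean, the precision-weighted average.
Prior precision 1/σ₀² = 1/1 = 1; data precision n/σ² = 4/2 = 2.
θ̂ = (1·7 + 2·5.35) / (1 + 2) = 17.7/3 = 5.9000.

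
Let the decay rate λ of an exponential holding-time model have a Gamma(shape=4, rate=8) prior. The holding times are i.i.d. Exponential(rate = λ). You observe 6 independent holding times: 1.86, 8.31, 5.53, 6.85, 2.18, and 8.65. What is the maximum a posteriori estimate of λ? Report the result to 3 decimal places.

λ̂_MAP = 0.217

The Exponential(rate=λ) likelihood is ∝ λ^n e^(−λΣtᵢ). Here n = 6 and Σtᵢ = 1.86 + 8.31 + 5.53 + 6.85 + 2.18 + 8.65 = 33.38.
Posterior ∝ λ^3e^(−8λ) · λ^6e^(−33.38λ) = λ^9e^(−41.38λ), i.e. Gamma(10, 41.38).
Mode = (a−1)/b = 9/41.38 ≈ 0.217.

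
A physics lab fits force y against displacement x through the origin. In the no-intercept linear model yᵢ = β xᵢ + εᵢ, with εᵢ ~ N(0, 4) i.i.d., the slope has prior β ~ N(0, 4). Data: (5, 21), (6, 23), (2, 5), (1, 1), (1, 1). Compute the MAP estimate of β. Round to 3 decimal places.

log p(β | y) = −Σ(yᵢ − βxᵢ)²/(2·4) − β²/(2·4) + const.
Setting the derivative to zero: Σxᵢ(yᵢ − βxᵢ)/4 − β/4 = 0, so β = Σxᵢyᵢ / (Σxᵢ² + σ²/τ²).
Σxᵢyᵢ = 5·21 + 6·23 + 2·5 + 1·1 + 1·1 = 255; Σxᵢ² = 67; σ²/τ² = 1.
β̂_MAP = 255 / (67 + 1) = 255/68 ≈ 3.750.

β̂_MAP = 3.750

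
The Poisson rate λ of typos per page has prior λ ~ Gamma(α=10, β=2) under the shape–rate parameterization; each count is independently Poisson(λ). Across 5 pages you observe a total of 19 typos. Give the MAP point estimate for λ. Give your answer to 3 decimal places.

Σxᵢ = 19, n = 5.
Posterior ∝ λ^9e^(−2λ) · λ^19e^(−5λ) = λ^28e^(−7λ), i.e. Gamma(shape=29, rate=7).
The mode of a Gamma(a, b) with a ≥ 1 (shape–rate) is (a−1)/b = 28/7 ≈ 4.000.

λ̂_MAP = 4.000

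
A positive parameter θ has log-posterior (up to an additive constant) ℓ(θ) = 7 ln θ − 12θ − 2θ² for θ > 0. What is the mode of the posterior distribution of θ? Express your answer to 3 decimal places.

θ̂_MAP = 0.500

ℓ'(θ) = 7/θ − 12 − 4θ. Setting this to zero and multiplying by θ: 4θ² + 12θ − 7 = 0.
θ = (−12 + √(12² + 4·4·7)) / (2·4) = (−12 + √256) / 8 = (−12 + 16)/8 = 1/2.
ℓ''(θ) = −7/θ² − 4 < 0, confirming a maximum.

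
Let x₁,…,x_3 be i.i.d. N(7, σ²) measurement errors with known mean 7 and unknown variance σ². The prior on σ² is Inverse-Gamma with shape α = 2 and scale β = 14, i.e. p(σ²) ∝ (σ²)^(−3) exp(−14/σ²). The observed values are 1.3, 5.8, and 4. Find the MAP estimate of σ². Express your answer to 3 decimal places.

Sum of squared deviations about the known mean: SS = (1.3−7)² + (5.8−7)² + (4−7)² = 42.93.
The Normal likelihood contributes (σ²)^(−n/2) exp(−SS/(2σ²)), so the posterior is Inverse-Gamma(α + n/2, β + SS/2) = Inverse-Gamma(3.5, 35.465).
The mode of Inverse-Gamma(a, b) is b/(a+1) = 35.465/4.5 ≈ 7.881.

σ̂²_MAP = 7.881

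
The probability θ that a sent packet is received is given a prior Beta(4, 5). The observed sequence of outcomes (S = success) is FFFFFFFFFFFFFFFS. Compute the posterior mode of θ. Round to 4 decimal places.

Prior: Beta(4, 5).
Data: 1 success in 16 trials (from the sequence). The binomial likelihood contributes θ(1−θ)^15, so the posterior is Beta(4+1, 5+15) = Beta(5, 20).
For Beta(a, b) with a, b > 1 the mode is (a−1)/(a+b−2) = 4/23 ≈ 0.1739.

θ̂_MAP = 0.1739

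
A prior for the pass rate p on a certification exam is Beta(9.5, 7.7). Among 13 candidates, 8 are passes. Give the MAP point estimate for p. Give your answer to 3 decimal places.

Prior: Beta(9.5, 7.7).
Data: 8 successes in 13 trials. The binomial likelihood contributes p^8(1−p)^5, so the posterior is Beta(9.5+8, 7.7+5) = Beta(17.5, 12.7).
For Beta(a, b) with a, b > 1 the mode is (a−1)/(a+b−2) = 16.5/28.2 ≈ 0.585.

p̂_MAP = 0.585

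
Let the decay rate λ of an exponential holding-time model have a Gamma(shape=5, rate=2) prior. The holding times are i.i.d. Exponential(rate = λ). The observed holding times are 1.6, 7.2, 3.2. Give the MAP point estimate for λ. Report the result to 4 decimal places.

The Exponential(rate=λ) likelihood is ∝ λ^n e^(−λΣtᵢ). Here n = 3 and Σtᵢ = 1.6 + 7.2 + 3.2 = 12.
Posterior ∝ λ^4e^(−2λ) · λ^3e^(−12λ) = λ^7e^(−14λ), i.e. Gamma(8, 14).
Mode = (a−1)/b = 7/14 ≈ 0.5000.

λ̂_MAP = 0.5000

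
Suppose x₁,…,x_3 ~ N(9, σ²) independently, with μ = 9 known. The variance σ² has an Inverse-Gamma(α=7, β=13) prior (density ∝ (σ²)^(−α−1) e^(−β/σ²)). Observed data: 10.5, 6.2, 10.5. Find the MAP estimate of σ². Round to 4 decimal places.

Sum of squared deviations about the known mean: SS = (10.5−9)² + (6.2−9)² + (10.5−9)² = 12.34.
The Normal likelihood contributes (σ²)^(−n/2) exp(−SS/(2σ²)), so the posterior is Inverse-Gamma(α + n/2, β + SS/2) = Inverse-Gamma(8.5, 19.17).
The mode of Inverse-Gamma(a, b) is b/(a+1) = 19.17/9.5 ≈ 2.0179.

σ̂²_MAP = 2.0179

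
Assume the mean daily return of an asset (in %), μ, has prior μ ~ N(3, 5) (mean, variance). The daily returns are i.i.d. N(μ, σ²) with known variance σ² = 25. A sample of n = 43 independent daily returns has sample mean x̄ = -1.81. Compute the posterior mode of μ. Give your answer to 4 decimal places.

μ̂_MAP = -1.3090

n = 43, x̄ = -1.81.
For a Normal prior and Normal likelihood with known variance, the posterior is Normal; its mode equals its mean, the precision-weighted average.
Prior precision 1/σ₀² = 1/5 = 0.2; data precision n/σ² = 43/25 = 1.72.
μ̂ = (0.2·3 + 1.72·(-1.81)) / (0.2 + 1.72) = (-2.5132)/1.92 = -6283/4800 ≈ -1.3090.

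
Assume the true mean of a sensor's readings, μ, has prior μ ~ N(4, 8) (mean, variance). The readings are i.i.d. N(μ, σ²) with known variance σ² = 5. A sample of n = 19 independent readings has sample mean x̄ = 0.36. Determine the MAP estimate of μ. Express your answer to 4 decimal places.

n = 19, x̄ = 0.36.
For a Normal prior and Normal likelihood with known variance, the posterior is Normal; its mode equals its mean, the precision-weighted average.
Prior precision 1/σ₀² = 1/8 = 0.125; data precision n/σ² = 19/5 = 3.8.
μ̂ = (0.125·4 + 3.8·0.36) / (0.125 + 3.8) = 1.868/3.925 = 1868/3925 ≈ 0.4759.

μ̂_MAP = 0.4759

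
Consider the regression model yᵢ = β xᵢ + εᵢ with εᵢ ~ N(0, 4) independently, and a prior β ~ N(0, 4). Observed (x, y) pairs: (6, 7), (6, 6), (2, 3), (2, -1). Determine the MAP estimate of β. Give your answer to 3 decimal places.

log p(β | y) = −Σ(yᵢ − βxᵢ)²/(2·4) − β²/(2·4) + const.
Setting the derivative to zero: Σxᵢ(yᵢ − βxᵢ)/4 − β/4 = 0, so β = Σxᵢyᵢ / (Σxᵢ² + σ²/τ²).
Σxᵢyᵢ = 6·7 + 6·6 + 2·3 + 2·(-1) = 82; Σxᵢ² = 80; σ²/τ² = 1.
β̂_MAP = 82 / (80 + 1) = 82/81 ≈ 1.012.

β̂_MAP = 1.012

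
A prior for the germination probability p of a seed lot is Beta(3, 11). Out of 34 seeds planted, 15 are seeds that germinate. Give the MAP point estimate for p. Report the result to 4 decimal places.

p̂_MAP = 0.3696

Prior: Beta(3, 11).
Data: 15 successes in 34 trials. The binomial likelihood contributes p^15(1−p)^19, so the posterior is Beta(3+15, 11+19) = Beta(18, 30).
For Beta(a, b) with a, b > 1 the mode is (a−1)/(a+b−2) = 17/46 ≈ 0.3696.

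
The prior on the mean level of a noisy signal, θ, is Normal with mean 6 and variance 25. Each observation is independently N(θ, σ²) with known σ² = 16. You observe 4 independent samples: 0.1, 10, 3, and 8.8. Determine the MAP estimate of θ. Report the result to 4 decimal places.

θ̂_MAP = 5.5474

n = 4; x̄ = (0.1 + 10 + 3 + 8.8)/4 = 21.9/4 = 5.475.
For a Normal prior and Normal likelihood with known variance, the posterior is Normal; its mode equals its mean, the precision-weighted average.
Prior precision 1/σ₀² = 1/25 = 0.04; data precision n/σ² = 4/16 = 0.25.
θ̂ = (0.04·6 + 0.25·5.475) / (0.04 + 0.25) = 1.60875/0.29 = 1287/232 ≈ 5.5474.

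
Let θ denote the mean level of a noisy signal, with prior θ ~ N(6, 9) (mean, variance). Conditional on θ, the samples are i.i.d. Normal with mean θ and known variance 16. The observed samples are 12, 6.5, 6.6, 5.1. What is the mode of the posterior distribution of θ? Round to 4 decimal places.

θ̂_MAP = 7.0731

n = 4; x̄ = (12 + 6.5 + 6.6 + 5.1)/4 = 30.2/4 = 7.55.
For a Normal prior and Normal likelihood with known variance, the posterior is Normal; its mode equals its mean, the precision-weighted average.
Prior precision 1/σ₀² = 1/9; data precision n/σ² = 4/16 = 0.25.
θ̂ = ((1/9)·6 + 0.25·7.55) / (1/9 + 0.25) = (613/240)/(13/36) = 1839/260 ≈ 7.0731.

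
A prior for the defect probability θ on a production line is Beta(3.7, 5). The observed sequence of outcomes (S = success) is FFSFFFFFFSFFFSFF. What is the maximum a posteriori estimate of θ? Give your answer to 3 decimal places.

Prior: Beta(3.7, 5).
Data: 3 successes in 16 trials (from the sequence). The binomial likelihood contributes θ^3(1−θ)^13, so the posterior is Beta(3.7+3, 5+13) = Beta(6.7, 18).
For Beta(a, b) with a, b > 1 the mode is (a−1)/(a+b−2) = 5.7/22.7 ≈ 0.251.

θ̂_MAP = 0.251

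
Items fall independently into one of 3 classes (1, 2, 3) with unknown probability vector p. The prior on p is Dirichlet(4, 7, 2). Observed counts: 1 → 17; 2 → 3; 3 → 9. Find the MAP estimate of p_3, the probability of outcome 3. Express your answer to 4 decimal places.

The posterior is Dirichlet(αᵢ + nᵢ) = Dirichlet(21, 10, 11).
For a Dirichlet(a₁,…,a_K) with all aᵢ > 1, the mode has j-th component (aⱼ − 1)/(Σaᵢ − K).
Here Σaᵢ = 42 and K = 3, so p_3 = (11 − 1)/(42 − 3) = 10/39 ≈ 0.2564.

MAP estimate: 0.2564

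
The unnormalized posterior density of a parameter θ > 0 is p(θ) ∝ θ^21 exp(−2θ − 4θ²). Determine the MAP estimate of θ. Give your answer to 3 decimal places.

ℓ'(θ) = 21/θ − 2 − 8θ. Setting this to zero and multiplying by θ: 8θ² + 2θ − 21 = 0.
θ = (−2 + √(2² + 4·8·21)) / (2·8) = (−2 + √676) / 16 = (−2 + 26)/16 = 3/2.
ℓ''(θ) = −21/θ² − 8 < 0, confirming a maximum.

θ̂_MAP = 1.500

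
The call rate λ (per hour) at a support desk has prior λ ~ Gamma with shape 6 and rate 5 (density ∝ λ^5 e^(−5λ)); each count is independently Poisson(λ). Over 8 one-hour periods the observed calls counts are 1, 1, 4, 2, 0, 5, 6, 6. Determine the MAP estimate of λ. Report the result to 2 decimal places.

λ̂_MAP = 2.31

Σxᵢ = 1+1+4+2+0+5+6+6 = 25, with n = 8.
Posterior ∝ λ^5e^(−5λ) · λ^25e^(−8λ) = λ^30e^(−13λ), i.e. Gamma(shape=31, rate=13).
The mode of a Gamma(a, b) with a ≥ 1 (shape–rate) is (a−1)/b = 30/13 ≈ 2.31.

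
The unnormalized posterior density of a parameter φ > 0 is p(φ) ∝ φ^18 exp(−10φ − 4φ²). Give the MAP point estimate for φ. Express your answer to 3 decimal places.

ℓ'(φ) = 18/φ − 10 − 8φ. Setting this to zero and multiplying by φ: 8φ² + 10φ − 18 = 0.
φ = (−10 + √(10² + 4·8·18)) / (2·8) = (−10 + √676) / 16 = (−10 + 26)/16 = 1.
ℓ''(φ) = −18/φ² − 8 < 0, confirming a maximum.

φ̂_MAP = 1.000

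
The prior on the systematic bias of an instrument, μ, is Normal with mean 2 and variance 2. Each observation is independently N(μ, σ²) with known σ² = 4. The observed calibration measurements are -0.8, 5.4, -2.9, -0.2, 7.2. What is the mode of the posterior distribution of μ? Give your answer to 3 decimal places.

μ̂_MAP = 1.814

n = 5; x̄ = ((-0.8) + 5.4 + (-2.9) + (-0.2) + 7.2)/5 = 8.7/5 = 1.74.
For a Normal prior and Normal likelihood with known variance, the posterior is Normal; its mode equals its mean, the precision-weighted average.
Prior precision 1/σ₀² = 1/2 = 0.5; data precision n/σ² = 5/4 = 1.25.
μ̂ = (0.5·2 + 1.25·1.74) / (0.5 + 1.25) = 3.175/1.75 = 127/70 ≈ 1.814.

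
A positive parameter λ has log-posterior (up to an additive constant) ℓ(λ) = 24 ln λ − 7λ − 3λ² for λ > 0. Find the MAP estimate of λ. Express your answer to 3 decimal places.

ℓ'(λ) = 24/λ − 7 − 6λ. Setting this to zero and multiplying by λ: 6λ² + 7λ − 24 = 0.
λ = (−7 + √(7² + 4·6·24)) / (2·6) = (−7 + √625) / 12 = (−7 + 25)/12 = 3/2.
ℓ''(λ) = −24/λ² − 6 < 0, confirming a maximum.

λ̂_MAP = 1.500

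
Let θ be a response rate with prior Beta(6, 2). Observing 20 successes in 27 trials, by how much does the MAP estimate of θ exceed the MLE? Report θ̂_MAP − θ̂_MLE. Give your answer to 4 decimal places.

MAP − MLE = 0.0168

Posterior is Beta(26, 9); MAP = (26−1)/(35−2) = 25/33 ≈ 0.75758.
MLE ignores the prior: θ̂_MLE = k/n = 20/27 ≈ 0.74074.
Difference = 25/33 − 20/27 = 5/297 ≈ 0.0168.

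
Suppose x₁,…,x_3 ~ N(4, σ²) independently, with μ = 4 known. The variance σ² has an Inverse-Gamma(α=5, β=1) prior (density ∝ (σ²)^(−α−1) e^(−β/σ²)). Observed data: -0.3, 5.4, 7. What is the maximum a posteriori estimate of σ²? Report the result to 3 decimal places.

Sum of squared deviations about the known mean: SS = (-0.3−4)² + (5.4−4)² + (7−4)² = 29.45.
The Normal likelihood contributes (σ²)^(−n/2) exp(−SS/(2σ²)), so the posterior is Inverse-Gamma(α + n/2, β + SS/2) = Inverse-Gamma(6.5, 15.725).
The mode of Inverse-Gamma(a, b) is b/(a+1) = 15.725/7.5 ≈ 2.097.

σ̂²_MAP = 2.097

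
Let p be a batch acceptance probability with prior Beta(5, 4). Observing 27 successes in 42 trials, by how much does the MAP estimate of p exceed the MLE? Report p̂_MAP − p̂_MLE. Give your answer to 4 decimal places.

Posterior is Beta(32, 19); MAP = (32−1)/(51−2) = 31/49 ≈ 0.63265.
MLE ignores the prior: p̂_MLE = k/n = 27/42 ≈ 0.64286.
Difference = 31/49 − 27/42 = -1/98 ≈ -0.0102.

MAP − MLE = -0.0102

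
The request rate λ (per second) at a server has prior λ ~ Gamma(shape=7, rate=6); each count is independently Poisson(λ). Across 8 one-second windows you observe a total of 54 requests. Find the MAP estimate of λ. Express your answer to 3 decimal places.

Σxᵢ = 54, n = 8.
Posterior ∝ λ^6e^(−6λ) · λ^54e^(−8λ) = λ^60e^(−14λ), i.e. Gamma(shape=61, rate=14).
The mode of a Gamma(a, b) with a ≥ 1 (shape–rate) is (a−1)/b = 60/14 ≈ 4.286.

λ̂_MAP = 4.286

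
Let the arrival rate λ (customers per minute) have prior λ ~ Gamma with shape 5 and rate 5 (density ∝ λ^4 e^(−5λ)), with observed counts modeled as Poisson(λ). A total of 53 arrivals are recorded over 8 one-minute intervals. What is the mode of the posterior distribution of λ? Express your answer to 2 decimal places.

Σxᵢ = 53, n = 8.
Posterior ∝ λ^4e^(−5λ) · λ^53e^(−8λ) = λ^57e^(−13λ), i.e. Gamma(shape=58, rate=13).
The mode of a Gamma(a, b) with a ≥ 1 (shape–rate) is (a−1)/b = 57/13 ≈ 4.38.

λ̂_MAP = 4.38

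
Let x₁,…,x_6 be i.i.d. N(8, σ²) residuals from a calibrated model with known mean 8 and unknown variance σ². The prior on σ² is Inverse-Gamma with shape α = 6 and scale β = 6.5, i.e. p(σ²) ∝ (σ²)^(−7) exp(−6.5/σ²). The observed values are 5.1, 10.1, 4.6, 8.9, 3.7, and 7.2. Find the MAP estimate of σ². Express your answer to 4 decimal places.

σ̂²_MAP = 2.8660

Sum of squared deviations about the known mean: SS = (5.1−8)² + (10.1−8)² + (4.6−8)² + (8.9−8)² + (3.7−8)² + (7.2−8)² = 44.32.
The Normal likelihood contributes (σ²)^(−n/2) exp(−SS/(2σ²)), so the posterior is Inverse-Gamma(α + n/2, β + SS/2) = Inverse-Gamma(9, 28.66).
The mode of Inverse-Gamma(a, b) is b/(a+1) = 28.66/10 ≈ 2.8660.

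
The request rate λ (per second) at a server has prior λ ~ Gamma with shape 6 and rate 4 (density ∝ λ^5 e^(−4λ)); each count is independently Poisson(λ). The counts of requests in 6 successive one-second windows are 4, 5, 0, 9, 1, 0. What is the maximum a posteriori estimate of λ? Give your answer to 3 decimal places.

λ̂_MAP = 2.400

Σxᵢ = 4+5+0+9+1+0 = 19, with n = 6.
Posterior ∝ λ^5e^(−4λ) · λ^19e^(−6λ) = λ^24e^(−10λ), i.e. Gamma(shape=25, rate=10).
The mode of a Gamma(a, b) with a ≥ 1 (shape–rate) is (a−1)/b = 24/10 ≈ 2.400.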